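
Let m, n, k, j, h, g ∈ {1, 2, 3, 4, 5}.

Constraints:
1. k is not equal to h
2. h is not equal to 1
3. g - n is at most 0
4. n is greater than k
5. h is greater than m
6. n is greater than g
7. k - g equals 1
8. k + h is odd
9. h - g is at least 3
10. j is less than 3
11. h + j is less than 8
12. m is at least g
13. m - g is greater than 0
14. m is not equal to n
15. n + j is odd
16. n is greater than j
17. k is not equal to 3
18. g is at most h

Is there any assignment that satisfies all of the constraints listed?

Take m = 2, n = 3, k = 2, j = 2, h = 5, g = 1. Then constraint 3: g - n = -2; constraint 7: k - g = 1; constraint 9: h - g = 4, and every other listed constraint is also met.

Satisfiable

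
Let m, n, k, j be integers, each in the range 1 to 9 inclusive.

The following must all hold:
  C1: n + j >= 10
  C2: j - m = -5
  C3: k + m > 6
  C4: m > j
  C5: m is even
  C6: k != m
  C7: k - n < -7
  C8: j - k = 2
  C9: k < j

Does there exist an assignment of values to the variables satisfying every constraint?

Satisfiable

Try m = 8, n = 9, k = 1, j = 3.
Check constraint 1: n + j = 12; constraint 2: j - m = -5; constraint 3: k + m = 9. The remaining constraints are straightforward to verify.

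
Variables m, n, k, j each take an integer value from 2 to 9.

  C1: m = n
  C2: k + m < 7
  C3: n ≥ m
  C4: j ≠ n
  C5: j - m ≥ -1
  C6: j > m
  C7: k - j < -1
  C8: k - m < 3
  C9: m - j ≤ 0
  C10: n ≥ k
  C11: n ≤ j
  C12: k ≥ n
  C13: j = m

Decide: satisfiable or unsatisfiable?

From constraints 1 and 13, j = m = n, so j = n. But constraint 4 says j ≠ n. Contradiction.

Unsatisfiable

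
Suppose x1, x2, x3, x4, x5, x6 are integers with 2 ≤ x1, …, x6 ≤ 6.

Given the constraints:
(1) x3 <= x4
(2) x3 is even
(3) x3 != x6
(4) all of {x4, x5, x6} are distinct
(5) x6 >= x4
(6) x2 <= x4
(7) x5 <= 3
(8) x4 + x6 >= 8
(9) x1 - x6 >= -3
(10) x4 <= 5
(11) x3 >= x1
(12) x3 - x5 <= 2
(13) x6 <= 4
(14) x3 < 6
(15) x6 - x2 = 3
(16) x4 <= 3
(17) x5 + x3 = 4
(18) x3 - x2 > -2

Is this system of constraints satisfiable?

From constraint 16: x4 ≤ 3. From constraint 13: x6 ≤ 4. Hence x4 + x6 ≤ 7. But constraint 8 requires x4 + x6 ≥ 8, and 8 > 7. Contradiction.

Unsatisfiable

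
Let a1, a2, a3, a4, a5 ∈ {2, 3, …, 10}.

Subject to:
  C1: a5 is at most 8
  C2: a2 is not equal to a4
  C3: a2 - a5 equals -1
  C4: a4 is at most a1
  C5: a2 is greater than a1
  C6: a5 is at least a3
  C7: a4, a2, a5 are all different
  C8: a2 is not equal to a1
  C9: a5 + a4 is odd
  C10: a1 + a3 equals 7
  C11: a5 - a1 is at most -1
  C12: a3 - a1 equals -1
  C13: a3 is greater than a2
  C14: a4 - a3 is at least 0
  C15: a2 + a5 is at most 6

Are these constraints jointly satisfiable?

Unsatisfiable

Constraints 5, 6, 11, and 13 give a1 < a2, a2 < a3, a3 ≤ a5, a5 < a1. Chaining: a1 < a2 < a3 ≤ a5 < a1, which forces a1 < a1 — impossible.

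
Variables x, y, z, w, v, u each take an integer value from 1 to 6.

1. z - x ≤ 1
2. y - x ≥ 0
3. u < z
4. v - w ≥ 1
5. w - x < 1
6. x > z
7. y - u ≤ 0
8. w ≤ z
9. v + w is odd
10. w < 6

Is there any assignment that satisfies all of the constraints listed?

Unsatisfiable

Constraints 2, 3, 6, and 7 give y ≤ u, u < z, z < x, x ≤ y. Chaining: y ≤ u < z < x ≤ y, which forces y < y — impossible.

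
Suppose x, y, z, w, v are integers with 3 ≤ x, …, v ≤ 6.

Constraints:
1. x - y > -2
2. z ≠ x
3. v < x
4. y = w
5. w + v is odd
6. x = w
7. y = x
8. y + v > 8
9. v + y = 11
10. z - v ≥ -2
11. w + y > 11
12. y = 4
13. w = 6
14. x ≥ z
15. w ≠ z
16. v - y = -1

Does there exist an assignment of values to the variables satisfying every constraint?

Unsatisfiable

Constraint 12 fixes y = 4 and constraint 13 fixes w = 6. Constraints 6 and 7 give y = x = w, so y = w. But 4 ≠ 6 — contradiction.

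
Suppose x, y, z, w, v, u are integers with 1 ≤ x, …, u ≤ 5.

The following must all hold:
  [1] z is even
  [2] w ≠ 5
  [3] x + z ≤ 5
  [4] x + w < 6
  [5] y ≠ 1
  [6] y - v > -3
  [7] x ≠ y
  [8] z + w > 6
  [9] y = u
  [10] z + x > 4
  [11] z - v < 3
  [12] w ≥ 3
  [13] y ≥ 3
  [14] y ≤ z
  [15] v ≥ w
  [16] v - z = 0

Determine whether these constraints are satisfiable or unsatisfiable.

The assignment x = 1, y = 3, z = 4, w = 3, v = 4, u = 3 works:
  constraint 3 holds since x + z = 5.
  constraint 4 holds since x + w = 4.
  constraint 6 holds since y - v = -1.
The rest check out directly.

Satisfiable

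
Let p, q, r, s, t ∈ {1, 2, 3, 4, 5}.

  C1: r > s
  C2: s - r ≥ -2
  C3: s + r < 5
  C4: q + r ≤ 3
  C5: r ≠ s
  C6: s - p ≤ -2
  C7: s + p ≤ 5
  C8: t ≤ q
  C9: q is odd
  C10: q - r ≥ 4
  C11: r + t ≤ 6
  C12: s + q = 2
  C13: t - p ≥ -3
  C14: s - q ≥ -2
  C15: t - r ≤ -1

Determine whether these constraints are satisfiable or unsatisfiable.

Unsatisfiable

Constraints 6, 10, 13, 14, and 15 give r − t ≥ 1, t − p ≥ -3, p − s ≥ 2, s − q ≥ -2, q − r ≥ 4.
Adding all 5 inequalities: the left sides telescope to 0, and the right sides sum to 1 + (-3) + 2 + (-2) + 4 = 2. So 0 ≥ 2, which is false.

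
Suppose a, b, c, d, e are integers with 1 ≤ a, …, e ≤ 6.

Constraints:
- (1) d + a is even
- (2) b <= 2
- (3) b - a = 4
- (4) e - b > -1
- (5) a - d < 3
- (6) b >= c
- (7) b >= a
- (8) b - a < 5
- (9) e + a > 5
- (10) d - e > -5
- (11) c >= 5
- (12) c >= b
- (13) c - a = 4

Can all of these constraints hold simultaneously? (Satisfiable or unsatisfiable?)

Unsatisfiable

From constraint 11: c ≥ 5. From constraints 2 and 6: c ≤ b and b ≤ 2, so c ≤ 2. But 2 < 5, so no value of c works.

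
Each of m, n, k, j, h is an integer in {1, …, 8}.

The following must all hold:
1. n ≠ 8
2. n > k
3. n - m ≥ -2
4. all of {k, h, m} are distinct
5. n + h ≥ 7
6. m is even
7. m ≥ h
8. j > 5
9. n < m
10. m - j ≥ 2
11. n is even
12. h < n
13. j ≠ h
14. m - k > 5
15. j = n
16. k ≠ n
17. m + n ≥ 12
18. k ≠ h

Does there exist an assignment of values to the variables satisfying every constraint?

Satisfiable

The assignment m = 8, n = 6, k = 2, j = 6, h = 3 works:
  constraint 3 holds since n - m = -2.
  constraint 5 holds since n + h = 9.
  constraint 10 holds since m - j = 2.
The rest check out directly.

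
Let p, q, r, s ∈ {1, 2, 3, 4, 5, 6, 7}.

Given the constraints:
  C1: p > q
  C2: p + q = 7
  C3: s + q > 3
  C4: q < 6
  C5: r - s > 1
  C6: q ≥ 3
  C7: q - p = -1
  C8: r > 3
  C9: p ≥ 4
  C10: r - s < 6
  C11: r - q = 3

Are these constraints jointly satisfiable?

Take p = 4, q = 3, r = 6, s = 2. Then constraint 2: p + q = 7; constraint 3: s + q = 5, and every other listed constraint is also met.

Satisfiable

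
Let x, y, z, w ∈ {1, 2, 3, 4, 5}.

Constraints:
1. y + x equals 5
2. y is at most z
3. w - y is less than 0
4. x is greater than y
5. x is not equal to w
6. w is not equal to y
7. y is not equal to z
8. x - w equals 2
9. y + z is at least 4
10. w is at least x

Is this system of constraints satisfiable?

Constraints 3, 4, and 10 give x ≤ w, w < y, y < x. Chaining: x ≤ w < y < x, which forces x < x — impossible.

Unsatisfiable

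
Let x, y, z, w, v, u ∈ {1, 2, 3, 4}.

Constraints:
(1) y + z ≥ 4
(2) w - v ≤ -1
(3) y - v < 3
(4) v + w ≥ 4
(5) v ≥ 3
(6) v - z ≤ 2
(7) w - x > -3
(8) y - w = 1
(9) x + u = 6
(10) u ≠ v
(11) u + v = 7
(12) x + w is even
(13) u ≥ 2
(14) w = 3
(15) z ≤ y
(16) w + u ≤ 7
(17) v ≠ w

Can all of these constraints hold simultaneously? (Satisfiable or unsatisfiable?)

Setting (x, y, z, w, v, u) = (3, 4, 2, 3, 4, 3) satisfies everything: constraint 1: y + z = 6; constraint 2: w - v = -1; constraint 3: y - v = 0, and the others follow.

Satisfiable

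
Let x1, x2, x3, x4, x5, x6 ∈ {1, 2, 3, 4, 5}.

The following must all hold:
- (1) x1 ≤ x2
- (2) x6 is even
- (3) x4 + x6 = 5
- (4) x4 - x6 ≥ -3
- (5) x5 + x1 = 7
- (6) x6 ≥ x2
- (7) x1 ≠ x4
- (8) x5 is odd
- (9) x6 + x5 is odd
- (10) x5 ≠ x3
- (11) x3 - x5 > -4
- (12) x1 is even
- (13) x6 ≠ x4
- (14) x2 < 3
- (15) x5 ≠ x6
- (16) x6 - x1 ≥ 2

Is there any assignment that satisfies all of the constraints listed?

Satisfiable

One satisfying assignment is x1 = 2, x2 = 2, x3 = 2, x4 = 1, x5 = 5, x6 = 4.
For the less obvious constraints — constraint 3: x4 + x6 = 5; constraint 4: x4 - x6 = -3; constraint 5: x5 + x1 = 7 — and the others hold by inspection.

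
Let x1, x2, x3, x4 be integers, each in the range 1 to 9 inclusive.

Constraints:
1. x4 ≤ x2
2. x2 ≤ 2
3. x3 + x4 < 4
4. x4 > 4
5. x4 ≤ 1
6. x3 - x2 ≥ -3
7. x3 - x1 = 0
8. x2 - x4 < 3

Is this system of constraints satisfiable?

Unsatisfiable

From constraint 4: x4 ≥ 5. From constraints 1 and 2: x4 ≤ x2 and x2 ≤ 2, so x4 ≤ 2. But 2 < 5, so no value of x4 works.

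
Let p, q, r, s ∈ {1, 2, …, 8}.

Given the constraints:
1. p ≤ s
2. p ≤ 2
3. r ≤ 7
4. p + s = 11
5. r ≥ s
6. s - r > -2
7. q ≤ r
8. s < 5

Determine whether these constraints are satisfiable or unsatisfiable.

From constraint 2: p ≤ 2. From constraints 3 and 5: s ≤ r ≤ 7. Hence p + s ≤ 9. But constraint 4 requires p + s = 11, and 11 > 9. Contradiction.

Unsatisfiable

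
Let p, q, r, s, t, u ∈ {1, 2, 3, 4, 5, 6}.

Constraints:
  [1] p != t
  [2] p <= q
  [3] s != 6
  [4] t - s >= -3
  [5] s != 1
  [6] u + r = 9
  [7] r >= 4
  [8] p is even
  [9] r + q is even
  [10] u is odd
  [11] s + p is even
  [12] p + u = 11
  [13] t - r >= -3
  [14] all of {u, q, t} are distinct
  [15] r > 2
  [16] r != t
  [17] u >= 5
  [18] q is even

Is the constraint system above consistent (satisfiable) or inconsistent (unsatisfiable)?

Setting (p, q, r, s, t, u) = (6, 6, 4, 4, 2, 5) satisfies everything: constraint 4: t - s = -2; constraint 6: u + r = 9; constraint 12: p + u = 11, and the others follow.

Satisfiable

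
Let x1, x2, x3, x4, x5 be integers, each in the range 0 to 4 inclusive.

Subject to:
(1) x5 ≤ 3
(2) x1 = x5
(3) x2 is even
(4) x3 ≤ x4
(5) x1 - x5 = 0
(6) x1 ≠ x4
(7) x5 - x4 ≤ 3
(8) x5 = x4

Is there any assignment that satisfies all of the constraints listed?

Unsatisfiable

From constraints 2 and 8, x1 = x5 = x4, so x1 = x4. But constraint 6 says x1 ≠ x4. Contradiction.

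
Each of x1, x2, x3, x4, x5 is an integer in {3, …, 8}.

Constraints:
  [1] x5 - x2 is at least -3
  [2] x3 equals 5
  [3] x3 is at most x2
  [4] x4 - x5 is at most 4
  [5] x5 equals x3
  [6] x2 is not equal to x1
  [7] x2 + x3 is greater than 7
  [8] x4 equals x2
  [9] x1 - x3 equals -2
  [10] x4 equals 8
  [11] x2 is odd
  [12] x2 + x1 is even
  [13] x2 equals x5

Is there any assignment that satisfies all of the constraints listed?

Constraint 10 fixes x4 = 8 and constraint 2 fixes x3 = 5. Constraints 5, 8, and 13 give x4 = x2 = x5 = x3, so x4 = x3. But 8 ≠ 5 — contradiction.

Unsatisfiable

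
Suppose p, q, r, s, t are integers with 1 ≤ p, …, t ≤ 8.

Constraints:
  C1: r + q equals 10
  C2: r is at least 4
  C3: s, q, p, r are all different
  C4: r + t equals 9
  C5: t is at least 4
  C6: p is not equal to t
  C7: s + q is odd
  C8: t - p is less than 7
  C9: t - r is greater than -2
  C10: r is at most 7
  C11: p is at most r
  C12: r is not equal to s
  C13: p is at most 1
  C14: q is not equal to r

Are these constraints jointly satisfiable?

Take p = 1, q = 6, r = 4, s = 7, t = 5. Then constraint 1: r + q = 10; constraint 4: r + t = 9, and every other listed constraint is also met.

Satisfiable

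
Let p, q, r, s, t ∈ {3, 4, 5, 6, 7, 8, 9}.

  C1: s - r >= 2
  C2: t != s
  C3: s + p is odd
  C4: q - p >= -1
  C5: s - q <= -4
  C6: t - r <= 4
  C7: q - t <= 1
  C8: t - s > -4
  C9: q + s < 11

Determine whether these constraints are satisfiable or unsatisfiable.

Unsatisfiable

Constraints 1, 5, 6, and 7 give r − t ≥ -4, t − q ≥ -1, q − s ≥ 4, s − r ≥ 2.
Adding all 4 inequalities: the left sides telescope to 0, and the right sides sum to (-4) + (-1) + 4 + 2 = 1. So 0 ≥ 1, which is false.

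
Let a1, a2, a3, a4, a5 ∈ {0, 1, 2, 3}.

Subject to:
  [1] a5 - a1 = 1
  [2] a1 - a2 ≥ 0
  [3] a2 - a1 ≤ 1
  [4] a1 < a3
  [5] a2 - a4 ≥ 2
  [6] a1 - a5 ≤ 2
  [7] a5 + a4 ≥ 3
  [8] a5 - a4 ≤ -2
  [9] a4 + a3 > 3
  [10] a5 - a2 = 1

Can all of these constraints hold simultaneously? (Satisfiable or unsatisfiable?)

Unsatisfiable

Constraints 3, 5, 6, and 8 give a4 − a5 ≥ 2, a5 − a1 ≥ -2, a1 − a2 ≥ -1, a2 − a4 ≥ 2.
Adding all 4 inequalities: the left sides telescope to 0, and the right sides sum to 2 + (-2) + (-1) + 2 = 1. So 0 ≥ 1, which is false.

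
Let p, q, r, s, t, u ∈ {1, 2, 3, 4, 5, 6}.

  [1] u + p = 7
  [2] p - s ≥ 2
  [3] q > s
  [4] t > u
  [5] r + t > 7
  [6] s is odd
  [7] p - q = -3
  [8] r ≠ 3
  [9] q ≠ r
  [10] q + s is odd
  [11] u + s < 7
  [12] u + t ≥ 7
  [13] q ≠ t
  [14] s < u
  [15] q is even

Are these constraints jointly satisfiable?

Try p = 3, q = 6, r = 5, s = 1, t = 5, u = 4.
Check constraint 1: u + p = 7; constraint 2: p - s = 2; constraint 5: r + t = 10. The remaining constraints are straightforward to verify.

Satisfiable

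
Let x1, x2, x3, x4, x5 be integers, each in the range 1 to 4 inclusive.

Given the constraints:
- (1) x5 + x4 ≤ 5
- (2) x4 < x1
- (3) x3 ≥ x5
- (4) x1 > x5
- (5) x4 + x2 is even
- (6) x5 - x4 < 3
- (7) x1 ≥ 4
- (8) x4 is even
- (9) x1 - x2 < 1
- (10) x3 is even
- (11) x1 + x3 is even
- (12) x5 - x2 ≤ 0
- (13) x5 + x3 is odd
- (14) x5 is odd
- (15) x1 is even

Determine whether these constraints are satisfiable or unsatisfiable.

Setting (x1, x2, x3, x4, x5) = (4, 4, 4, 2, 3) satisfies everything: constraint 1: x5 + x4 = 5; constraint 6: x5 - x4 = 1, and the others follow.

Satisfiable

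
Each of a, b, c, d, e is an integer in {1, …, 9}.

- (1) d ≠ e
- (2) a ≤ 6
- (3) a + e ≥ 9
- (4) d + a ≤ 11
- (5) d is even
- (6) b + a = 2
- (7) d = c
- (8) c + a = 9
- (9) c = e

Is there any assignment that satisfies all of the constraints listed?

From constraints 7 and 9, d = c = e, so d = e. But constraint 1 says d ≠ e. Contradiction.

Unsatisfiable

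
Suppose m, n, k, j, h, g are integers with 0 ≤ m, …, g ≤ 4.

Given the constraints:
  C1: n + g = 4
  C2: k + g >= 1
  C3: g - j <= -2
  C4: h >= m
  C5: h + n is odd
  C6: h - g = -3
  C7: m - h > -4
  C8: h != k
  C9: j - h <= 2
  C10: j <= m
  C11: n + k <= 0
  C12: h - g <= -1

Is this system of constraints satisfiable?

Unsatisfiable

Constraints 3, 9, and 12 give j − g ≥ 2, g − h ≥ 1, h − j ≥ -2.
Adding all 3 inequalities: the left sides telescope to 0, and the right sides sum to 2 + 1 + (-2) = 1. So 0 ≥ 1, which is false.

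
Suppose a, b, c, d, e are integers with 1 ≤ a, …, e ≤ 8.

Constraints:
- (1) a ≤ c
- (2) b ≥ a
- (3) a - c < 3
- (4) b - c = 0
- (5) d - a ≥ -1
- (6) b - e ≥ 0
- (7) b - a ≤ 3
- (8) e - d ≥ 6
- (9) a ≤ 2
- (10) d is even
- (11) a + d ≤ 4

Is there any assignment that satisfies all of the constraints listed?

Constraints 5, 6, 7, and 8 give d − a ≥ -1, a − b ≥ -3, b − e ≥ 0, e − d ≥ 6.
Adding all 4 inequalities: the left sides telescope to 0, and the right sides sum to (-1) + (-3) + 0 + 6 = 2. So 0 ≥ 2, which is false.

Unsatisfiable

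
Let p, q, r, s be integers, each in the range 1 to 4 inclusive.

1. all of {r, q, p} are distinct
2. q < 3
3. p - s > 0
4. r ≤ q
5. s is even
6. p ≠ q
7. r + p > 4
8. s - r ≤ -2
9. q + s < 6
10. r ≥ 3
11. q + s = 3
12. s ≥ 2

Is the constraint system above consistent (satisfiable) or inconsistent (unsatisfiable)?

From constraints 4 and 10: q ≥ r ≥ 3. From constraint 12: s ≥ 2. Hence q + s ≥ 5. But constraint 11 requires q + s = 3, and 3 < 5. Contradiction.

Unsatisfiable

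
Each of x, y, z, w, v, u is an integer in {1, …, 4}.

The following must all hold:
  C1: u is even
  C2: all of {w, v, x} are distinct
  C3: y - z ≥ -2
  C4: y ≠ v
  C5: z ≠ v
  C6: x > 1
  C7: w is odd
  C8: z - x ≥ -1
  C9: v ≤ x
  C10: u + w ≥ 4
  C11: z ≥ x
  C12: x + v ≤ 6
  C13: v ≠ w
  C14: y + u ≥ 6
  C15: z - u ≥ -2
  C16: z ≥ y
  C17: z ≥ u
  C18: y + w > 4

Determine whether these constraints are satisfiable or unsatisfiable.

The assignment x = 4, y = 4, z = 4, w = 3, v = 2, u = 4 works:
  constraint 3 holds since y - z = 0.
  constraint 8 holds since z - x = 0.
  constraint 10 holds since u + w = 7.
The rest check out directly.

Satisfiable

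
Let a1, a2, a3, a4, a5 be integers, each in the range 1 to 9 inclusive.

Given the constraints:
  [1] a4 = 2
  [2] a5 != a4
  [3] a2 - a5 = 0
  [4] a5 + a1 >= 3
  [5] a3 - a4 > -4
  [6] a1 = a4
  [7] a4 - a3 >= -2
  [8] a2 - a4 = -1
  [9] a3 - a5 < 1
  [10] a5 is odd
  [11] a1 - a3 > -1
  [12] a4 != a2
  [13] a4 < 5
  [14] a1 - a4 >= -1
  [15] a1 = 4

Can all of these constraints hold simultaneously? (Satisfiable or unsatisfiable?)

Constraint 15 fixes a1 = 4 and constraint 1 fixes a4 = 2, but constraint 6 requires a1 = a4. Since 4 ≠ 2, contradiction.

Unsatisfiable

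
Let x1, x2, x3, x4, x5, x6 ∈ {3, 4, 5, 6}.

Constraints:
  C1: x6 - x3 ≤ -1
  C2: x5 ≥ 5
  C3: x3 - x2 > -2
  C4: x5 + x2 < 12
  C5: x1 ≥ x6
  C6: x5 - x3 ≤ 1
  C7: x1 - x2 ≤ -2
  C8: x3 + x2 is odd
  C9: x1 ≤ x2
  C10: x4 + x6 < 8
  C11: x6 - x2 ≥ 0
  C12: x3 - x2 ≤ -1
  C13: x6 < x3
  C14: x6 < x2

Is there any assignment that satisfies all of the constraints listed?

Constraints 1, 11, and 12 give x3 − x6 ≥ 1, x6 − x2 ≥ 0, x2 − x3 ≥ 1.
Adding all 3 inequalities: the left sides telescope to 0, and the right sides sum to 1 + 0 + 1 = 2. So 0 ≥ 2, which is false.

Unsatisfiable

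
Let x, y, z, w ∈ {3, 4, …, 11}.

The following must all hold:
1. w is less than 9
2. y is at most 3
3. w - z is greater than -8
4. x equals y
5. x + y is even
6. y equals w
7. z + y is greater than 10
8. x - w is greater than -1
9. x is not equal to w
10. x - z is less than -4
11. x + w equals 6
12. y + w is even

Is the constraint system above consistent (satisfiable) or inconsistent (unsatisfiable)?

Unsatisfiable

From constraints 4 and 6, x = y = w, so x = w. But constraint 9 says x ≠ w. Contradiction.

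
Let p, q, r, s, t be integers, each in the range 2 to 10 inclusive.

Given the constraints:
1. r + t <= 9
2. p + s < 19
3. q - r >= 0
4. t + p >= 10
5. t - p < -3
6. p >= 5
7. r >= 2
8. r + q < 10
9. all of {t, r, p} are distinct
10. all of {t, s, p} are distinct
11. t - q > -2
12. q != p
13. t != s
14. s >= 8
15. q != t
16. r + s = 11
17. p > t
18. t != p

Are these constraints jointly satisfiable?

Take p = 8, q = 5, r = 2, s = 9, t = 4. Then constraint 1: r + t = 6; constraint 2: p + s = 17, and every other listed constraint is also met.

Satisfiable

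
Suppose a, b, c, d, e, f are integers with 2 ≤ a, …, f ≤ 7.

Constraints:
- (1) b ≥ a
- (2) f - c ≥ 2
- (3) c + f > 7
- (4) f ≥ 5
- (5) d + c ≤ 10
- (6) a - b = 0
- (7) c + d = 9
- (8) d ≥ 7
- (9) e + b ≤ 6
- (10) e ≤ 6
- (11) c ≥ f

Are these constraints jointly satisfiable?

From constraint 8: d ≥ 7. From constraints 4 and 11: c ≥ f ≥ 5. Hence d + c ≥ 12. But constraint 5 requires d + c ≤ 10, and 10 < 12. Contradiction.

Unsatisfiable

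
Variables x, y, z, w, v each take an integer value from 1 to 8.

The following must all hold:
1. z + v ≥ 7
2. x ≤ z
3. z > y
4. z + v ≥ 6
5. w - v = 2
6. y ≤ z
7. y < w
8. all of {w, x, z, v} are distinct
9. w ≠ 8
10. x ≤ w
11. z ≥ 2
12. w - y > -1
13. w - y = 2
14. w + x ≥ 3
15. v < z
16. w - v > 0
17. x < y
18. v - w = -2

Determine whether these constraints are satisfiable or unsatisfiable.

One satisfying assignment is x = 1, y = 2, z = 6, w = 4, v = 2.
For the less obvious constraints — constraint 1: z + v = 8; constraint 4: z + v = 8; constraint 5: w - v = 2 — and the others hold by inspection.

Satisfiable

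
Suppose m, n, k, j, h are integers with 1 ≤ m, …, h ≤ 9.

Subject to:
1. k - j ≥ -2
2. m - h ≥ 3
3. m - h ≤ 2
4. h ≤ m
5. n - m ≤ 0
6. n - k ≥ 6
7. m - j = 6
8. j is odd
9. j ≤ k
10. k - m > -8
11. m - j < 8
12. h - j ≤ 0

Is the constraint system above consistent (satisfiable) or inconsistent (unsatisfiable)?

Unsatisfiable

Constraints 1, 3, 5, 6, and 12 give h − m ≥ -2, m − n ≥ 0, n − k ≥ 6, k − j ≥ -2, j − h ≥ 0.
Adding all 5 inequalities: the left sides telescope to 0, and the right sides sum to (-2) + 0 + 6 + (-2) + 0 = 2. So 0 ≥ 2, which is false.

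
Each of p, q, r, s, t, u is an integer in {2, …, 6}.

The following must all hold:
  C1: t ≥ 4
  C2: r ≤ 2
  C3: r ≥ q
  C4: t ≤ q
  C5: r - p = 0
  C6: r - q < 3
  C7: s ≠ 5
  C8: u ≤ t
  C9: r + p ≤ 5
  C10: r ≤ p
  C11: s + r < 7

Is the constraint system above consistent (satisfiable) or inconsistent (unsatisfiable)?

Unsatisfiable

From constraints 1 and 4: q ≥ t and t ≥ 4, so q ≥ 4. From constraints 2 and 3: q ≤ r and r ≤ 2, so q ≤ 2. But 2 < 4, so no value of q works.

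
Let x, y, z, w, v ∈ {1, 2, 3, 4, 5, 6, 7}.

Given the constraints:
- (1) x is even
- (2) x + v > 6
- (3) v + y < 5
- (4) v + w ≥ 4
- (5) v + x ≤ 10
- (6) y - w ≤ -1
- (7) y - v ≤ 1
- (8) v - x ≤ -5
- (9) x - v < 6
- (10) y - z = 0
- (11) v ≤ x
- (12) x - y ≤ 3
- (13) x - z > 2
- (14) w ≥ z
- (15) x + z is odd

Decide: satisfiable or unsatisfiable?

Constraints 7, 8, and 12 give x − v ≥ 5, v − y ≥ -1, y − x ≥ -3.
Adding all 3 inequalities: the left sides telescope to 0, and the right sides sum to 5 + (-1) + (-3) = 1. So 0 ≥ 1, which is false.

Unsatisfiable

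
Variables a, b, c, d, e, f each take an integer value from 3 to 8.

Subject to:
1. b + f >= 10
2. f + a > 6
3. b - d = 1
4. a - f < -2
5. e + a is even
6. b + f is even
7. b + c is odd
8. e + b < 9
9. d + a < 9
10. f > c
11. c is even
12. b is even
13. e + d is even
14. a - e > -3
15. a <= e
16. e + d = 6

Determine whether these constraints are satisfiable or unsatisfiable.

Unsatisfiable

Constraint 12 makes b even and constraint 11 makes c even, so b + c must be even. Constraint 7 says b + c is odd — contradiction.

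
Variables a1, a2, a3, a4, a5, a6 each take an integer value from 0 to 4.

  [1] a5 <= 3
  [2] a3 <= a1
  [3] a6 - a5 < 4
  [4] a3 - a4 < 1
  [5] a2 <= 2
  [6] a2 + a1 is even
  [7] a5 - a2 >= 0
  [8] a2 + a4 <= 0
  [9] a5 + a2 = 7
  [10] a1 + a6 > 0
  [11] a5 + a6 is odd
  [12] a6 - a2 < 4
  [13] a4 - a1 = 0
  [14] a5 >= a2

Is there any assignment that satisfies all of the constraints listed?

From constraint 1: a5 ≤ 3. From constraint 5: a2 ≤ 2. Hence a5 + a2 ≤ 5. But constraint 9 requires a5 + a2 = 7, and 7 > 5. Contradiction.

Unsatisfiable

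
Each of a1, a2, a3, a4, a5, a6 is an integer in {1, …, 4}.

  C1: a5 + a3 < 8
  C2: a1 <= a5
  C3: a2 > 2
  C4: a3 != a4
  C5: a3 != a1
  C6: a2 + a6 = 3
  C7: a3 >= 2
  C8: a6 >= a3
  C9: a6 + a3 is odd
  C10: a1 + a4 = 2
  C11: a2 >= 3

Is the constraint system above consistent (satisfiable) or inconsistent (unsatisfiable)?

Unsatisfiable

From constraint 11: a2 ≥ 3. From constraints 7 and 8: a6 ≥ a3 ≥ 2. Hence a2 + a6 ≥ 5. But constraint 6 requires a2 + a6 = 3, and 3 < 5. Contradiction.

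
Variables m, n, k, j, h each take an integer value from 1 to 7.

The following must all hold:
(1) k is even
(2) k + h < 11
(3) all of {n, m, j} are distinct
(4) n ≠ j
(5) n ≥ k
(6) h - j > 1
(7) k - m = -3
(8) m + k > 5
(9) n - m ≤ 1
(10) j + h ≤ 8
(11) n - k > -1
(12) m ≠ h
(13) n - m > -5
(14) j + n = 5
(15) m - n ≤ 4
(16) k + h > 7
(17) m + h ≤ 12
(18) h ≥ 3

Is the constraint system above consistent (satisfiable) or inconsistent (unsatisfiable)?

Satisfiable

Setting (m, n, k, j, h) = (5, 3, 2, 2, 6) satisfies everything: constraint 2: k + h = 8; constraint 6: h - j = 4, and the others follow.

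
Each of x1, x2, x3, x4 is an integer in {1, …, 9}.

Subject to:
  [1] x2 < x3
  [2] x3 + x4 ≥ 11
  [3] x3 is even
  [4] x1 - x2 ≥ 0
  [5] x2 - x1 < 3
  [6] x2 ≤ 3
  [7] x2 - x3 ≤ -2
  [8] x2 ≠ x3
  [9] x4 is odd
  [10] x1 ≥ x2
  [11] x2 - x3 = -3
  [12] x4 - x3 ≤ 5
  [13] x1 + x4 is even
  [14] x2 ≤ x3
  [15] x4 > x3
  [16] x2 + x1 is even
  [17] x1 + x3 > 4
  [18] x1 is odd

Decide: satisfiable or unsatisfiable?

Satisfiable

Take x1 = 1, x2 = 1, x3 = 4, x4 = 7. Then constraint 2: x3 + x4 = 11; constraint 4: x1 - x2 = 0, and every other listed constraint is also met.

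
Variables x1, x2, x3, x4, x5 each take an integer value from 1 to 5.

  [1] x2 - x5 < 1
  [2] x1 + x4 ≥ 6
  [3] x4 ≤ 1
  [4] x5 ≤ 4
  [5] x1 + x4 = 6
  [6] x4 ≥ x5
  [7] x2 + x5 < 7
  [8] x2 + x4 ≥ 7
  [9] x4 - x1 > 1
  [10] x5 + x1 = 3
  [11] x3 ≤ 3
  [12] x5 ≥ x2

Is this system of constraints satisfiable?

Unsatisfiable

From constraints 4 and 12: x2 ≤ x5 ≤ 4. From constraint 3: x4 ≤ 1. Hence x2 + x4 ≤ 5. But constraint 8 requires x2 + x4 ≥ 7, and 7 > 5. Contradiction.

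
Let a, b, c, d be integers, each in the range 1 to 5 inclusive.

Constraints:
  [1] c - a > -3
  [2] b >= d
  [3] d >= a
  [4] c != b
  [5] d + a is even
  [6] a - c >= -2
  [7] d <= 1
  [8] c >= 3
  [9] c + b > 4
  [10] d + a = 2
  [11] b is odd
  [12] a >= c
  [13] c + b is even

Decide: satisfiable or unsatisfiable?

Unsatisfiable

From constraints 8 and 12: a ≥ c and c ≥ 3, so a ≥ 3. From constraints 3 and 7: a ≤ d and d ≤ 1, so a ≤ 1. But 1 < 3, so no value of a works.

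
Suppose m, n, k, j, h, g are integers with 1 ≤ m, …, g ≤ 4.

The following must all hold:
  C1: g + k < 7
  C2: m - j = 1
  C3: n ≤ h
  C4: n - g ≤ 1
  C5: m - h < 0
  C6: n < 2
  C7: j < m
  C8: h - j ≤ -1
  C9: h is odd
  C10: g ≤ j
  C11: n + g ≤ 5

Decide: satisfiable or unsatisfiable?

Constraints 5, 7, and 8 give j < m, m < h, h < j. Chaining: j < m < h < j, which forces j < j — impossible.

Unsatisfiable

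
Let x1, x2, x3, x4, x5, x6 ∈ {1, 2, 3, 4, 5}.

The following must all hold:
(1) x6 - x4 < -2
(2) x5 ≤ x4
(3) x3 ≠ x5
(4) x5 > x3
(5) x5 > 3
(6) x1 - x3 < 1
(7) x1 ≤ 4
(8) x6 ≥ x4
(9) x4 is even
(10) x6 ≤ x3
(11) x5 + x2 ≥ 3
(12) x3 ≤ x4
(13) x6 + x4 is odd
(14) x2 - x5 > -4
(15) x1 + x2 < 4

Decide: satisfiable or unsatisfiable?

Unsatisfiable

Constraints 2, 4, 8, and 10 give x4 ≤ x6, x6 ≤ x3, x3 < x5, x5 ≤ x4. Chaining: x4 ≤ x6 ≤ x3 < x5 ≤ x4, which forces x4 < x4 — impossible.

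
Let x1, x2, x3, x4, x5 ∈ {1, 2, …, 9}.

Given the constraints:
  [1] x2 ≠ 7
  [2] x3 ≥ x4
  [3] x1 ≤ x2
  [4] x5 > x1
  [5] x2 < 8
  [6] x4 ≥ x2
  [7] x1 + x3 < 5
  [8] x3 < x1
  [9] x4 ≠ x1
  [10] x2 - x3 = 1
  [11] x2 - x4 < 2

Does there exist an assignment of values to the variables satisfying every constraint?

Constraints 2, 3, 6, and 8 give x4 ≤ x3, x3 < x1, x1 ≤ x2, x2 ≤ x4. Chaining: x4 ≤ x3 < x1 ≤ x2 ≤ x4, which forces x4 < x4 — impossible.

Unsatisfiable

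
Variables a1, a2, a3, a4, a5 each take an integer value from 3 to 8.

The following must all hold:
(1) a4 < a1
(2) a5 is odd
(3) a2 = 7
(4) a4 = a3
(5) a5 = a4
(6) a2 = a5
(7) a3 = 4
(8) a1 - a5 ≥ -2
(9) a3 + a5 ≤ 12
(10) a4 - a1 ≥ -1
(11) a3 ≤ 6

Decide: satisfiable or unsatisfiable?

Unsatisfiable

Constraint 3 fixes a2 = 7 and constraint 7 fixes a3 = 4. Constraints 4, 5, and 6 give a2 = a5 = a4 = a3, so a2 = a3. But 7 ≠ 4 — contradiction.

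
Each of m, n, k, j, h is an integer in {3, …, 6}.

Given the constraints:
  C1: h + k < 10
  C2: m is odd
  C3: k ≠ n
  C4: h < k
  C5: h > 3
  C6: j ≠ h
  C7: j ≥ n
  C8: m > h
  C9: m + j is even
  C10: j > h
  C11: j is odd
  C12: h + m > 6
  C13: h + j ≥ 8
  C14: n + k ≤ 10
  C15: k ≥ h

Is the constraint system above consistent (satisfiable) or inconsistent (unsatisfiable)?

Satisfiable

The assignment m = 5, n = 3, k = 5, j = 5, h = 4 works:
  constraint 1 holds since h + k = 9.
  constraint 12 holds since h + m = 9.
  constraint 13 holds since h + j = 9.
The rest check out directly.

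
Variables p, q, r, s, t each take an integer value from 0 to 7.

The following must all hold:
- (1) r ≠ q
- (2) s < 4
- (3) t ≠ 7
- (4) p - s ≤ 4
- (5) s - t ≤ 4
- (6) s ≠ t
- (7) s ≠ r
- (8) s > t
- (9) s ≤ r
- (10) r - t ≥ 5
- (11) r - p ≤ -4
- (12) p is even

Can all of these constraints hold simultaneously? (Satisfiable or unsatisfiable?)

Constraints 4, 5, 10, and 11 give r − t ≥ 5, t − s ≥ -4, s − p ≥ -4, p − r ≥ 4.
Adding all 4 inequalities: the left sides telescope to 0, and the right sides sum to 5 + (-4) + (-4) + 4 = 1. So 0 ≥ 1, which is false.

Unsatisfiable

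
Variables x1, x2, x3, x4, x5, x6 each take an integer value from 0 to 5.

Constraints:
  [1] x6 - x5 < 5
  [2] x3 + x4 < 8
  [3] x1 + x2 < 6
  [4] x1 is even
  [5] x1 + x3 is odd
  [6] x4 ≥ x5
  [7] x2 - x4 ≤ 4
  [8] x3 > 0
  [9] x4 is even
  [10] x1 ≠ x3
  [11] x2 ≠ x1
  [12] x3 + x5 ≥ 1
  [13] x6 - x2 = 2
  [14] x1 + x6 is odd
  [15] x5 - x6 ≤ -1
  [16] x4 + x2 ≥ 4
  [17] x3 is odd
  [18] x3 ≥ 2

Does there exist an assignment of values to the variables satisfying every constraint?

Setting (x1, x2, x3, x4, x5, x6) = (2, 3, 3, 2, 1, 5) satisfies everything: constraint 1: x6 - x5 = 4; constraint 2: x3 + x4 = 5, and the others follow.

Satisfiable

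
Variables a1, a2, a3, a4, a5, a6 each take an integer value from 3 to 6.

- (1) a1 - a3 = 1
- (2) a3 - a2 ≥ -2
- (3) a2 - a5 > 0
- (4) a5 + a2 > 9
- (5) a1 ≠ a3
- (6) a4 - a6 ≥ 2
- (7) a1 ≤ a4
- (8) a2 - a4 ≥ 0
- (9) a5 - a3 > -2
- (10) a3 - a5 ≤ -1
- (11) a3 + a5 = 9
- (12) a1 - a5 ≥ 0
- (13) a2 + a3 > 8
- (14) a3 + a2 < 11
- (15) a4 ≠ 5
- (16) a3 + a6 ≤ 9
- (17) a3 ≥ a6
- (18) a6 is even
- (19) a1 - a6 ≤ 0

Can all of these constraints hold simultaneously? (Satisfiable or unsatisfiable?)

Unsatisfiable

Constraints 2, 6, 8, 10, 12, and 19 give a4 − a6 ≥ 2, a6 − a1 ≥ 0, a1 − a5 ≥ 0, a5 − a3 ≥ 1, a3 − a2 ≥ -2, a2 − a4 ≥ 0.
Adding all 6 inequalities: the left sides telescope to 0, and the right sides sum to 2 + 0 + 0 + 1 + (-2) + 0 = 1. So 0 ≥ 1, which is false.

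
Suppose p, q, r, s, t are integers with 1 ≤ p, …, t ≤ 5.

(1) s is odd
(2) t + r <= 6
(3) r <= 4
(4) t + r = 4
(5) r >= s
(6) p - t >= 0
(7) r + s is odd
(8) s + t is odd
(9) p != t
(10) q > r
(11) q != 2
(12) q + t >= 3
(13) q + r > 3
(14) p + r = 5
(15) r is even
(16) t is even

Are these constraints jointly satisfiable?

Try p = 3, q = 3, r = 2, s = 1, t = 2.
Check constraint 2: t + r = 4; constraint 4: t + r = 4. The remaining constraints are straightforward to verify.

Satisfiable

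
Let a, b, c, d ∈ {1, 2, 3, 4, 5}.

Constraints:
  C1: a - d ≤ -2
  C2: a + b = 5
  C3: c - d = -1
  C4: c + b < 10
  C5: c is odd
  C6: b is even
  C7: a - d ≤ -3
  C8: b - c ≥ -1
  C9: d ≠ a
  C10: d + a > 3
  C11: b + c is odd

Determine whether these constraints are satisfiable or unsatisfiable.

One satisfying assignment is a = 1, b = 4, c = 3, d = 4.
For the less obvious constraints — constraint 1: a - d = -3; constraint 2: a + b = 5 — and the others hold by inspection.

Satisfiable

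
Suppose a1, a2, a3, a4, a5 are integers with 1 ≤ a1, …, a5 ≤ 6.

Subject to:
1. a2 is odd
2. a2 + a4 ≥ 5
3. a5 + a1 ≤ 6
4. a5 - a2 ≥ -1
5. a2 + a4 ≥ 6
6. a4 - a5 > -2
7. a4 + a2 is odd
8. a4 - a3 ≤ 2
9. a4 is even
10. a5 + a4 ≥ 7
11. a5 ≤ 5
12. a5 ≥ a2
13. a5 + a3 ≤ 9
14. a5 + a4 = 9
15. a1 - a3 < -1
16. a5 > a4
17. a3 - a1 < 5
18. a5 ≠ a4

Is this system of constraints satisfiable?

One satisfying assignment is a1 = 1, a2 = 3, a3 = 4, a4 = 4, a5 = 5.
For the less obvious constraints — constraint 2: a2 + a4 = 7; constraint 3: a5 + a1 = 6; constraint 4: a5 - a2 = 2 — and the others hold by inspection.

Satisfiable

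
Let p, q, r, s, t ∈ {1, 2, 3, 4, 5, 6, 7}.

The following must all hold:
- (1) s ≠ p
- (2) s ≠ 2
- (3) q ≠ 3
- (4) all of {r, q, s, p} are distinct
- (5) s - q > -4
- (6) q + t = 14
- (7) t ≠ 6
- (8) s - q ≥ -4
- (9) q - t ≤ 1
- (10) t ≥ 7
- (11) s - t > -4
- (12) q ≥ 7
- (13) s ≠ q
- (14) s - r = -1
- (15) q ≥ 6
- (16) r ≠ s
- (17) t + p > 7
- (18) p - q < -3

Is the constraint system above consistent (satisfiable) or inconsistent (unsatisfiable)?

Satisfiable

One satisfying assignment is p = 2, q = 7, r = 6, s = 5, t = 7.
For the less obvious constraints — constraint 5: s - q = -2; constraint 6: q + t = 14; constraint 8: s - q = -2 — and the others hold by inspection.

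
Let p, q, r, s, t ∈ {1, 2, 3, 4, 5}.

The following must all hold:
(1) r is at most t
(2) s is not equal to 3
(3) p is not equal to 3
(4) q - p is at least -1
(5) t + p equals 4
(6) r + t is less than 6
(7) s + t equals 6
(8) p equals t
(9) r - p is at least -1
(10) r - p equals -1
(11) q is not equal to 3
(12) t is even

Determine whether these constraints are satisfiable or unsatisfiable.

Satisfiable

Try p = 2, q = 4, r = 1, s = 4, t = 2.
Check constraint 4: q - p = 2; constraint 5: t + p = 4; constraint 6: r + t = 3. The remaining constraints are straightforward to verify.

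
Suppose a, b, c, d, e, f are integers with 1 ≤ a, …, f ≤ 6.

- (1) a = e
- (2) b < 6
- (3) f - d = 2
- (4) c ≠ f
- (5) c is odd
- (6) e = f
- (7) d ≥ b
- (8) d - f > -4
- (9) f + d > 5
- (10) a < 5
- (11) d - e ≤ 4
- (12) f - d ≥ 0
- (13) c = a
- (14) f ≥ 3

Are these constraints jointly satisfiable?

Unsatisfiable

From constraints 1, 6, and 13, c = a = e = f, so c = f. But constraint 4 says c ≠ f. Contradiction.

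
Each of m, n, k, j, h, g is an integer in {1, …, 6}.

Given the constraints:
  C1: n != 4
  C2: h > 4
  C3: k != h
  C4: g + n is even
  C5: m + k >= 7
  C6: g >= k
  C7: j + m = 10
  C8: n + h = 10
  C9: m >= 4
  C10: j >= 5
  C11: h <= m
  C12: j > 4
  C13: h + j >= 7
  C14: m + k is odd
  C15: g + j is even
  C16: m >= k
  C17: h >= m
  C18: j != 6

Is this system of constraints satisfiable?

The assignment m = 5, n = 5, k = 2, j = 5, h = 5, g = 5 works:
  constraint 5 holds since m + k = 7.
  constraint 7 holds since j + m = 10.
  constraint 8 holds since n + h = 10.
The rest check out directly.

Satisfiable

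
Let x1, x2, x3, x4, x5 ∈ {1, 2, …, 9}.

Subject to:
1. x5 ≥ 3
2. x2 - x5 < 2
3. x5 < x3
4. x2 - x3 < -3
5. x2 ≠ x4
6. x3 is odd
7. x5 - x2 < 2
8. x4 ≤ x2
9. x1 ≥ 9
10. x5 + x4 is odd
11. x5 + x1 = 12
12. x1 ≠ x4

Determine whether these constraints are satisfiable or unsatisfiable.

Try x1 = 9, x2 = 4, x3 = 9, x4 = 2, x5 = 3.
Check constraint 2: x2 - x5 = 1; constraint 4: x2 - x3 = -5. The remaining constraints are straightforward to verify.

Satisfiable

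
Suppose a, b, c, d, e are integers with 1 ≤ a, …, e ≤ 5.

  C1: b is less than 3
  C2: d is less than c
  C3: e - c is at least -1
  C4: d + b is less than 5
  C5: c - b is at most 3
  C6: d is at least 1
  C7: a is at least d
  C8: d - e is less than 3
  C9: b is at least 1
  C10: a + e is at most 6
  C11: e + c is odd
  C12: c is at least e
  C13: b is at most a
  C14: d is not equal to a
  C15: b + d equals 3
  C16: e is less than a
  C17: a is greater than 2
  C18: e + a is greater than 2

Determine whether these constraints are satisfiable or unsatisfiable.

Satisfiable

Setting (a, b, c, d, e) = (4, 2, 2, 1, 1) satisfies everything: constraint 3: e - c = -1; constraint 4: d + b = 3, and the others follow.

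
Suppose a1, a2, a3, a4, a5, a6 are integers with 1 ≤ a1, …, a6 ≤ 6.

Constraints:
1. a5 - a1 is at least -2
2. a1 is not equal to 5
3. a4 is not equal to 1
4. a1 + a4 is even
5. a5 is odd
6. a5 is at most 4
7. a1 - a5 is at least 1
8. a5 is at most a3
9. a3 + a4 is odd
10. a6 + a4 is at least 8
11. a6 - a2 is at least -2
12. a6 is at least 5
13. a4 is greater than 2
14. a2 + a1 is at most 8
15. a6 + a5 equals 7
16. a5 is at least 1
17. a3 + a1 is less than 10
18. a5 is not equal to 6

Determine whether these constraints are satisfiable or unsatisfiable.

Satisfiable

Try a1 = 2, a2 = 5, a3 = 5, a4 = 4, a5 = 1, a6 = 6.
Check constraint 1: a5 - a1 = -1; constraint 7: a1 - a5 = 1; constraint 10: a6 + a4 = 10. The remaining constraints are straightforward to verify.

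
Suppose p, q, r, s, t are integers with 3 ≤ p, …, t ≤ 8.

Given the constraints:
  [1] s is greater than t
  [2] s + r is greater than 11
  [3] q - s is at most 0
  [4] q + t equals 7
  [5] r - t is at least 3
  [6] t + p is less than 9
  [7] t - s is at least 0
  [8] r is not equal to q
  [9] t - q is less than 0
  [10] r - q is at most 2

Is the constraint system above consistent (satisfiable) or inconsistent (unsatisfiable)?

Unsatisfiable

Constraints 3, 5, 7, and 10 give q − r ≥ -2, r − t ≥ 3, t − s ≥ 0, s − q ≥ 0.
Adding all 4 inequalities: the left sides telescope to 0, and the right sides sum to (-2) + 3 + 0 + 0 = 1. So 0 ≥ 1, which is false.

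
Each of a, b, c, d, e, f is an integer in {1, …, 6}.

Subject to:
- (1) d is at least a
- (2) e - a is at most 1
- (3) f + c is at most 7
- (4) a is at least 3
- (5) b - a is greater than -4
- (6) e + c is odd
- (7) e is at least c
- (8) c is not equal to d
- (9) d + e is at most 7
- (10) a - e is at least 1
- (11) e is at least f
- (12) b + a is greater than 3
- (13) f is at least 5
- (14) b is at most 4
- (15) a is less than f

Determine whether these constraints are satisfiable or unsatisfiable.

Unsatisfiable

From constraints 1 and 4: d ≥ a ≥ 3. From constraints 11 and 13: e ≥ f ≥ 5. Hence d + e ≥ 8. But constraint 9 requires d + e ≤ 7, and 7 < 8. Contradiction.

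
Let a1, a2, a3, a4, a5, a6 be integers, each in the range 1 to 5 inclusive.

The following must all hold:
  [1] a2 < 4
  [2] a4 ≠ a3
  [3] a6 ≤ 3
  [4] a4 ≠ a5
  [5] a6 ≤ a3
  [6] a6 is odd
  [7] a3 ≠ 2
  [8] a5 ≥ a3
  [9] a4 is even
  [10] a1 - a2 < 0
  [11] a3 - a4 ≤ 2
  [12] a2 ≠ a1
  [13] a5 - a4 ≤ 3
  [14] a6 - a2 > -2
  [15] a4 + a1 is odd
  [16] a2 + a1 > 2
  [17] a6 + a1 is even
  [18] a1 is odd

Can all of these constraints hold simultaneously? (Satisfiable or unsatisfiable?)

Satisfiable

One satisfying assignment is a1 = 1, a2 = 3, a3 = 5, a4 = 4, a5 = 5, a6 = 3.
For the less obvious constraints — constraint 10: a1 - a2 = -2; constraint 11: a3 - a4 = 1; constraint 13: a5 - a4 = 1 — and the others hold by inspection.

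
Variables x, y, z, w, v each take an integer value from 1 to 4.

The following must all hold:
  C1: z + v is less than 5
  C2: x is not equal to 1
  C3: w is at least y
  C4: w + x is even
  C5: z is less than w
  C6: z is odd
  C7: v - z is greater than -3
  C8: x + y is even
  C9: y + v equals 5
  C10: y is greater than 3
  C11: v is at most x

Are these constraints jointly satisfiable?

Take x = 2, y = 4, z = 3, w = 4, v = 1. Then constraint 1: z + v = 4; constraint 7: v - z = -2; constraint 9: y + v = 5, and every other listed constraint is also met.

Satisfiable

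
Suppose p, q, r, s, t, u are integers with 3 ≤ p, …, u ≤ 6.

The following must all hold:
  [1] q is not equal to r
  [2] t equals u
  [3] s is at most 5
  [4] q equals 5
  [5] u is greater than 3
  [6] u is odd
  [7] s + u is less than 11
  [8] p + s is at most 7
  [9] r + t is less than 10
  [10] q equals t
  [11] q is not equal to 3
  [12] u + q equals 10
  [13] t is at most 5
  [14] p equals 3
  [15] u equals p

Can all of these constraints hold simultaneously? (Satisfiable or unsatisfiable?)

Unsatisfiable

Constraint 4 fixes q = 5 and constraint 14 fixes p = 3. Constraints 2, 10, and 15 give q = t = u = p, so q = p. But 5 ≠ 3 — contradiction.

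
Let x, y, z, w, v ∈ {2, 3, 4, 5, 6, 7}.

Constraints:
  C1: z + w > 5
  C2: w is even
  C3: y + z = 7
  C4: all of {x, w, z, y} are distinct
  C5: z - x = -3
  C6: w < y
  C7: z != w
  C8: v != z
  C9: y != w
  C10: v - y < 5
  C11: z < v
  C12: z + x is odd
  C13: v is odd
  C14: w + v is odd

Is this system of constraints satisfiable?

One satisfying assignment is x = 7, y = 3, z = 4, w = 2, v = 7.
For the less obvious constraints — constraint 1: z + w = 6; constraint 3: y + z = 7; constraint 5: z - x = -3 — and the others hold by inspection.

Satisfiable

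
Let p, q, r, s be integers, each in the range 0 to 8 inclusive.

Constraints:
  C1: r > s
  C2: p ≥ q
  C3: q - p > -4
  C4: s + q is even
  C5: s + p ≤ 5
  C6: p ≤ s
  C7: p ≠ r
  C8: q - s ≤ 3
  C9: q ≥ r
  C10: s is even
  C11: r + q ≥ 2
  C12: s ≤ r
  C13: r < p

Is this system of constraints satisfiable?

Unsatisfiable

Constraints 1, 2, 6, and 9 give s < r, r ≤ q, q ≤ p, p ≤ s. Chaining: s < r ≤ q ≤ p ≤ s, which forces s < s — impossible.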